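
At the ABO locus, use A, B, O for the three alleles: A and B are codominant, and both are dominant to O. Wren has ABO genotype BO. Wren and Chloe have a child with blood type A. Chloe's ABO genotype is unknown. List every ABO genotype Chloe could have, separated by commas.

AA, AB, AO

For each candidate genotype of Chloe, check whether crossing it with BO can produce every observed child phenotype.
  AA → possible child types {A, AB} ✓
  AB → possible child types {A, B, AB} ✓
  AO → possible child types {O, A, B, AB} ✓
  BB → possible child types {B} ✗
  BO → possible child types {O, B} ✗
  OO → possible child types {O, B} ✗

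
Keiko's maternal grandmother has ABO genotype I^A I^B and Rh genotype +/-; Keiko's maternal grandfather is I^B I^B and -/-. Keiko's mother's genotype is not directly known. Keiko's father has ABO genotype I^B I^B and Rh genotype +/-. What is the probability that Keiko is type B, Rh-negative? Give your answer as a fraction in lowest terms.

Keiko's mother's ABO genotype from I^A I^B × I^B I^B: 1/2 I^A I^B, 1/2 I^B I^B.
Crossing each possibility with the father I^B I^B and summing P(type B): 1/2·1/2 + 1/2·1 = 3/4.
Similarly for Rh via the mother's Rh distribution: P(Rh-) = 3/8.
Independent loci: 3/4 × 3/8 = 9/32.

9/32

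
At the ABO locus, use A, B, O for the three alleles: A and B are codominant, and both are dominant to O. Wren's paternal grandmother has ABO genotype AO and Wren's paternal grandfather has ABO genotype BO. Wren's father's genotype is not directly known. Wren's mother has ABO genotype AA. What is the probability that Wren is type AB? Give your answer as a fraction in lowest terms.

1/4

Wren's father's ABO genotype from AO × BO: 1/4 AB, 1/4 AO, 1/4 BO, 1/4 OO.
Crossing each possibility with the mother AA and summing P(type AB): 1/4·1/2 + 1/4·0 + 1/4·1/2 + 1/4·0 = 1/4.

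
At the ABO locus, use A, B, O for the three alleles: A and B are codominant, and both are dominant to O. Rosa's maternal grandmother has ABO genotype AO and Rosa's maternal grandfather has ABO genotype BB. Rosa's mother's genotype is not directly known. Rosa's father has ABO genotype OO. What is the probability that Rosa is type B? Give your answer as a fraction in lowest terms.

1/2

Rosa's mother's ABO genotype from AO × BB: 1/2 AB, 1/2 BO.
Crossing each possibility with the father OO and summing P(type B): 1/2·1/2 + 1/2·1/2 = 1/2.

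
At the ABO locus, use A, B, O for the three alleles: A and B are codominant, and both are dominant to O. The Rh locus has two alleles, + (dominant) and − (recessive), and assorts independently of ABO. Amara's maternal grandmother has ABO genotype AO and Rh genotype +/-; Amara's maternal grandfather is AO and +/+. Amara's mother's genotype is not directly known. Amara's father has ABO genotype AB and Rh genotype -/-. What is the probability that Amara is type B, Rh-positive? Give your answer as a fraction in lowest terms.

3/16

Amara's mother's ABO genotype from AO × AO: 1/4 AA, 1/2 AO, 1/4 OO.
Crossing each possibility with the father AB and summing P(type B): 1/4·0 + 1/2·1/4 + 1/4·1/2 = 1/4.
Similarly for Rh via the mother's Rh distribution: P(Rh+) = 3/4.
Independent loci: 1/4 × 3/4 = 3/16.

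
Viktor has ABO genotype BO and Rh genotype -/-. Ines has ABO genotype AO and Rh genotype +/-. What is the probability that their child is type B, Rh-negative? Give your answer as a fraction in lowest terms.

ABO cross BO × AO → offspring phenotypes: 1/4 O, 1/4 A, 1/4 B, 1/4 AB.
Rh cross -/- × +/- → 1/2 Rh+, 1/2 Rh-.
Independent loci: P(type B, Rh-negative) = 1/4 × 1/2 = 1/8.

1/8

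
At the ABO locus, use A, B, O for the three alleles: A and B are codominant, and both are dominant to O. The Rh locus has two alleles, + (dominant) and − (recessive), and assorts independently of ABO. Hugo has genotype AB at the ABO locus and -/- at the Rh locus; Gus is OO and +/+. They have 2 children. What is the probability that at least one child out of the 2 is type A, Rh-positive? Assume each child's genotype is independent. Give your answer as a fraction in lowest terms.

3/4

ABO cross AB × OO → 1/2 A, 1/2 B.
Rh cross -/- × +/+ → 1 Rh+; so P(type A, Rh-positive) = 1/2 × 1 = 1/2 per child.
P(none) = (1/2)^2 = 1/4; P(at least one) = 1 − 1/4 = 3/4.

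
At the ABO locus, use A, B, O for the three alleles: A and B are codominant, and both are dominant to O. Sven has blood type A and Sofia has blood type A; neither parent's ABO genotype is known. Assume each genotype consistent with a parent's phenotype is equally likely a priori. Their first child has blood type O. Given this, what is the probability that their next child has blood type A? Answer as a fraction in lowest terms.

3/4

Possible genotypes: Sven ∈ {AA, AO}; Sofia ∈ {AA, AO}.
Weight each parental genotype pair by prior × P(type-O child):
  AO × AO: posterior weight 1; P(next child type A) = 3/4.
Weighted sum = 3/4.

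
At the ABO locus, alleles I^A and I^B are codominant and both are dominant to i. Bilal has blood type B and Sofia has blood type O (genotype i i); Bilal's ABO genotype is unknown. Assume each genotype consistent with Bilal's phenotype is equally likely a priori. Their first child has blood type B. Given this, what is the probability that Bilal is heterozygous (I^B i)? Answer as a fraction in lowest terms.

Possible genotypes: Bilal ∈ {I^B I^B, I^B i}; Sofia ∈ {i i}.
Weight each parental genotype pair by prior × P(type-B child):
  I^B I^B × i i: posterior weight 2/3.
  I^B i × i i: posterior weight 1/3.
Sum the posterior weight over pairs where Bilal is I^B i: 1/3.

1/3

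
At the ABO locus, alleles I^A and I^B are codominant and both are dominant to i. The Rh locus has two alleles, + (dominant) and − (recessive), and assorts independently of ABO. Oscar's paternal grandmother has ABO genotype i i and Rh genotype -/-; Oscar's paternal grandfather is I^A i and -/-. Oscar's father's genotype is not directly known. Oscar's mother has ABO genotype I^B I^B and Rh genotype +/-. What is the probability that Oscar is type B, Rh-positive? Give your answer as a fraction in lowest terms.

Oscar's father's ABO genotype from i i × I^A i: 1/2 I^A i, 1/2 i i.
Crossing each possibility with the mother I^B I^B and summing P(type B): 1/2·1/2 + 1/2·1 = 3/4.
Similarly for Rh via the father's Rh distribution: P(Rh+) = 1/2.
Independent loci: 3/4 × 1/2 = 3/8.

3/8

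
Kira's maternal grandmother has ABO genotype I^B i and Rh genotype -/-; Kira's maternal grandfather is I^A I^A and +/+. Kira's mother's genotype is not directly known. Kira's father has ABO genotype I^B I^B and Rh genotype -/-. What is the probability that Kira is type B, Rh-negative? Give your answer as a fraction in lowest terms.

Kira's mother's ABO genotype from I^B i × I^A I^A: 1/2 I^A I^B, 1/2 I^A i.
Crossing each possibility with the father I^B I^B and summing P(type B): 1/2·1/2 + 1/2·1/2 = 1/2.
Similarly for Rh via the mother's Rh distribution: P(Rh-) = 1/2.
Independent loci: 1/2 × 1/2 = 1/4.

1/4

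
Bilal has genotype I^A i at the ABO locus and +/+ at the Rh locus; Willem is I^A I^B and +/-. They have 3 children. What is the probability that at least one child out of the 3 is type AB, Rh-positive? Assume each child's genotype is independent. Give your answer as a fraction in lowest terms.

37/64

ABO cross I^A i × I^A I^B → 1/2 A, 1/4 B, 1/4 AB.
Rh cross +/+ × +/- → 1 Rh+; so P(type AB, Rh-positive) = 1/4 × 1 = 1/4 per child.
P(none) = (3/4)^3 = 27/64; P(at least one) = 1 − 27/64 = 37/64.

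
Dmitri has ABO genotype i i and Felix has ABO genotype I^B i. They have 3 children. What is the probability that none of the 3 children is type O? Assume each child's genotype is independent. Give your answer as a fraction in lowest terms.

1/8

ABO cross i i × I^B i → 1/2 O, 1/2 B.
So P(type O) = 1/2 per child.
P(not type O) = 1/2 for one child; (1/2)^3 = 1/8.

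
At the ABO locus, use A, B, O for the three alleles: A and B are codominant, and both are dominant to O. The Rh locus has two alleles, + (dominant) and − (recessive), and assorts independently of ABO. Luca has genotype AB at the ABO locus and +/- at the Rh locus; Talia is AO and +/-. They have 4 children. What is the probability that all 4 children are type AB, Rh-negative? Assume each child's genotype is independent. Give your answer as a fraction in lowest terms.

1/65536

ABO cross AB × AO → 1/2 A, 1/4 B, 1/4 AB.
Rh cross +/- × +/- → 3/4 Rh+, 1/4 Rh-; so P(type AB, Rh-negative) = 1/4 × 1/4 = 1/16 per child.
All 4 independent: (1/16)^4 = 1/65536.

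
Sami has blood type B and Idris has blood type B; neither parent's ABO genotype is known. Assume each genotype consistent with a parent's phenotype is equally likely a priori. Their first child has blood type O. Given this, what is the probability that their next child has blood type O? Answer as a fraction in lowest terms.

1/4

Possible genotypes: Sami ∈ {I^B I^B, I^B i}; Idris ∈ {I^B I^B, I^B i}.
Weight each parental genotype pair by prior × P(type-O child):
  I^B i × I^B i: posterior weight 1; P(next child type O) = 1/4.
Weighted sum = 1/4.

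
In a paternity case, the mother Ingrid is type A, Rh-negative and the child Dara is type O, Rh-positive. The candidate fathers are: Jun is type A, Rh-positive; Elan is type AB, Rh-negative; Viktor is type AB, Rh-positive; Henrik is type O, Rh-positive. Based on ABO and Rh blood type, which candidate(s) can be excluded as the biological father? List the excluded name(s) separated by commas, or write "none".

Elan, Viktor

A candidate is excluded only if no genotype consistent with his phenotype could produce a type O, Rh-positive child with a type A, Rh-negative mother.
Elan (type AB, Rh-): no genotype consistent with that phenotype can produce a type-O Rh+ child with a type-A mother.
Viktor (type AB, Rh+): no genotype consistent with that phenotype can produce a type-O Rh+ child with a type-A mother.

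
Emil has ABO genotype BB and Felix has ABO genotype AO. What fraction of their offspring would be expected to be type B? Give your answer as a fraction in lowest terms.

ABO cross BB × AO → offspring phenotypes: 1/2 B, 1/2 AB.
So P(type B) = 1/2.

1/2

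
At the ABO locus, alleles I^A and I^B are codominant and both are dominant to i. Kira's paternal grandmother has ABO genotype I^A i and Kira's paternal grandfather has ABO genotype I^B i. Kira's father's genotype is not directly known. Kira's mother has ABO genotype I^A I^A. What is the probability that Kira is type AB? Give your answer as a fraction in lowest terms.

1/4

Kira's father's ABO genotype from I^A i × I^B i: 1/4 I^A I^B, 1/4 I^A i, 1/4 I^B i, 1/4 i i.
Crossing each possibility with the mother I^A I^A and summing P(type AB): 1/4·1/2 + 1/4·0 + 1/4·1/2 + 1/4·0 = 1/4.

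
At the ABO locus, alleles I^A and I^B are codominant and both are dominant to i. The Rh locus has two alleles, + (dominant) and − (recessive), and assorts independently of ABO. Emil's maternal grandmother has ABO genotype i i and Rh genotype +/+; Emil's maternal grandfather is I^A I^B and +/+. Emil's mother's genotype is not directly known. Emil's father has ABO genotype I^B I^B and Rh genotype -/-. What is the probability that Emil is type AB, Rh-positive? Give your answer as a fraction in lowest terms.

Emil's mother's ABO genotype from i i × I^A I^B: 1/2 I^A i, 1/2 I^B i.
Crossing each possibility with the father I^B I^B and summing P(type AB): 1/2·1/2 + 1/2·0 = 1/4.
Similarly for Rh via the mother's Rh distribution: P(Rh+) = 1.
Independent loci: 1/4 × 1 = 1/4.

1/4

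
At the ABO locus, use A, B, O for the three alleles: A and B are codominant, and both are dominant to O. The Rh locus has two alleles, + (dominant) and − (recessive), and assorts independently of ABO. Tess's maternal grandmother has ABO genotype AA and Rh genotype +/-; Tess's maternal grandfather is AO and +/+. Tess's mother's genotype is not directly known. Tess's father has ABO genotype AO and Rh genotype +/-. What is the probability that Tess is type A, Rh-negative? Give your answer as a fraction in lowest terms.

7/64

Tess's mother's ABO genotype from AA × AO: 1/2 AA, 1/2 AO.
Crossing each possibility with the father AO and summing P(type A): 1/2·1 + 1/2·3/4 = 7/8.
Similarly for Rh via the mother's Rh distribution: P(Rh-) = 1/8.
Independent loci: 7/8 × 1/8 = 7/64.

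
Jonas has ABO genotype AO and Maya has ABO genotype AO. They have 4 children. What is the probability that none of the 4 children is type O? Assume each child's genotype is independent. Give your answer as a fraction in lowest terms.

81/256

ABO cross AO × AO → 1/4 O, 3/4 A.
So P(type O) = 1/4 per child.
P(not type O) = 3/4 for one child; (3/4)^4 = 81/256.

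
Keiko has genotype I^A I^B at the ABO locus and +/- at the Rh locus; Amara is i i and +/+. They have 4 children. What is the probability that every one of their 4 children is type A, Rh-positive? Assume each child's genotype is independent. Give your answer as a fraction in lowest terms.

1/16

ABO cross I^A I^B × i i → 1/2 A, 1/2 B.
Rh cross +/- × +/+ → 1 Rh+; so P(type A, Rh-positive) = 1/2 × 1 = 1/2 per child.
All 4 independent: (1/2)^4 = 1/16.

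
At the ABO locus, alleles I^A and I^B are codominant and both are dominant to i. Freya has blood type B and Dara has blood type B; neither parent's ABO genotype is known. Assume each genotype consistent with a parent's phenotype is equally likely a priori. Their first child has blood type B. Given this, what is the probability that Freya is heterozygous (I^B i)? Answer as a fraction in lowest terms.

Possible genotypes: Freya ∈ {I^B I^B, I^B i}; Dara ∈ {I^B I^B, I^B i}.
Weight each parental genotype pair by prior × P(type-B child):
  I^B I^B × I^B I^B: posterior weight 4/15.
  I^B I^B × I^B i: posterior weight 4/15.
  I^B i × I^B I^B: posterior weight 4/15.
  I^B i × I^B i: posterior weight 1/5.
Sum the posterior weight over pairs where Freya is I^B i: 7/15.

7/15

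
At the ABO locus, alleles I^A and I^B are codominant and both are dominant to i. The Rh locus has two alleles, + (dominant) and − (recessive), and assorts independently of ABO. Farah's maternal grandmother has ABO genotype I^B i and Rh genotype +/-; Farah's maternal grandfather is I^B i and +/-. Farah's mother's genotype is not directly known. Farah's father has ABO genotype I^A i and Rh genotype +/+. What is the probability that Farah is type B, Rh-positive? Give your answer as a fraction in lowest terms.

Farah's mother's ABO genotype from I^B i × I^B i: 1/4 I^B I^B, 1/2 I^B i, 1/4 i i.
Crossing each possibility with the father I^A i and summing P(type B): 1/4·1/2 + 1/2·1/4 + 1/4·0 = 1/4.
Similarly for Rh via the mother's Rh distribution: P(Rh+) = 1.
Independent loci: 1/4 × 1 = 1/4.

1/4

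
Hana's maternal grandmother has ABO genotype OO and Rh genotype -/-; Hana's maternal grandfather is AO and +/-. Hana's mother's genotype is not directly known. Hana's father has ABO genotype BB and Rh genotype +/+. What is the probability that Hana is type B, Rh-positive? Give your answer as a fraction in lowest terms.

Hana's mother's ABO genotype from OO × AO: 1/2 AO, 1/2 OO.
Crossing each possibility with the father BB and summing P(type B): 1/2·1/2 + 1/2·1 = 3/4.
Similarly for Rh via the mother's Rh distribution: P(Rh+) = 1.
Independent loci: 3/4 × 1 = 3/4.

3/4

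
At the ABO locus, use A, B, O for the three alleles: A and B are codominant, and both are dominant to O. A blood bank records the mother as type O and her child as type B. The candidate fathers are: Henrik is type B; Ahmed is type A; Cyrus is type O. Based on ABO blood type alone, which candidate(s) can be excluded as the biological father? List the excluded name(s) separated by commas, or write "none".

A candidate is excluded only if no genotype consistent with his phenotype could produce a type B child with a type O mother.
Ahmed (type A): no genotype consistent with that phenotype can produce a type-B child with a type-O mother.
Cyrus (type O): no genotype consistent with that phenotype can produce a type-B child with a type-O mother.

Ahmed, Cyrus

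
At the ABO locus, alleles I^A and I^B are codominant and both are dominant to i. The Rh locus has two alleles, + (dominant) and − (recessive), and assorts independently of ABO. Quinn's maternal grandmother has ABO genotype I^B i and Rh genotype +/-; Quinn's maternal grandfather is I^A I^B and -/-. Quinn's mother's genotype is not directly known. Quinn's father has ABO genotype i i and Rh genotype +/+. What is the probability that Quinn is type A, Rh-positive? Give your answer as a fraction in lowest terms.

Quinn's mother's ABO genotype from I^B i × I^A I^B: 1/4 I^A I^B, 1/4 I^A i, 1/4 I^B I^B, 1/4 I^B i.
Crossing each possibility with the father i i and summing P(type A): 1/4·1/2 + 1/4·1/2 + 1/4·0 + 1/4·0 = 1/4.
Similarly for Rh via the mother's Rh distribution: P(Rh+) = 1.
Independent loci: 1/4 × 1 = 1/4.

1/4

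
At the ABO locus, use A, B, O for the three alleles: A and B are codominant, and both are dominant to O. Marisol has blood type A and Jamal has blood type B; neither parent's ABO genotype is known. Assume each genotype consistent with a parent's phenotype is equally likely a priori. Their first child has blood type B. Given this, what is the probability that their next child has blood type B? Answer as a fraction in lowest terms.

5/12

Possible genotypes: Marisol ∈ {AA, AO}; Jamal ∈ {BB, BO}.
Weight each parental genotype pair by prior × P(type-B child):
  AO × BB: posterior weight 2/3; P(next child type B) = 1/2.
  AO × BO: posterior weight 1/3; P(next child type B) = 1/4.
Weighted sum = 5/12.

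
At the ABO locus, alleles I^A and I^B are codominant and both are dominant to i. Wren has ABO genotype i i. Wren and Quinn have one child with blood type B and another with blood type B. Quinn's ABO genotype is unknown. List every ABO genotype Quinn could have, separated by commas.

I^A I^B, I^B I^B, I^B i

For each candidate genotype of Quinn, check whether crossing it with i i can produce every observed child phenotype.
  I^A I^A → possible child types {A} ✗
  I^A I^B → possible child types {A, B} ✓
  I^A i → possible child types {O, A} ✗
  I^B I^B → possible child types {B} ✓
  I^B i → possible child types {O, B} ✓
  i i → possible child types {O} ✗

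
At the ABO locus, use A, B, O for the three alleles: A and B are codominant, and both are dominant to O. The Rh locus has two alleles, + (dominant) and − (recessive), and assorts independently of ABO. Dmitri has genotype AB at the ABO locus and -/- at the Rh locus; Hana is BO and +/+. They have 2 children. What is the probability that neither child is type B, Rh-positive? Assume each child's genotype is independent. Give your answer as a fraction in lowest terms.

1/4

ABO cross AB × BO → 1/4 A, 1/2 B, 1/4 AB.
Rh cross -/- × +/+ → 1 Rh+; so P(type B, Rh-positive) = 1/2 × 1 = 1/2 per child.
P(not type B, Rh-positive) = 1/2 for one child; (1/2)^2 = 1/4.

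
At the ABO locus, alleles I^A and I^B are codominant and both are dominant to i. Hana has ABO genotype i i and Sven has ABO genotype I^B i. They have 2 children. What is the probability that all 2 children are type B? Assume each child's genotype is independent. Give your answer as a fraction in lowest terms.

ABO cross i i × I^B i → 1/2 O, 1/2 B.
So P(type B) = 1/2 per child.
All 2 independent: (1/2)^2 = 1/4.

1/4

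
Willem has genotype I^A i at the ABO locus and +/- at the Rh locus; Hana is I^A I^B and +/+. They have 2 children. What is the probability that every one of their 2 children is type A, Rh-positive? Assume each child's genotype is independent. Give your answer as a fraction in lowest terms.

ABO cross I^A i × I^A I^B → 1/2 A, 1/4 B, 1/4 AB.
Rh cross +/- × +/+ → 1 Rh+; so P(type A, Rh-positive) = 1/2 × 1 = 1/2 per child.
All 2 independent: (1/2)^2 = 1/4.

1/4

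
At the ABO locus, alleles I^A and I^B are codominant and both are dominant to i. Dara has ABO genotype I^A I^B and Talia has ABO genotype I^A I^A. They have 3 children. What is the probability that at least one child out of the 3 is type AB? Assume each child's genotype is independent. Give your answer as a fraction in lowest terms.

7/8

ABO cross I^A I^B × I^A I^A → 1/2 A, 1/2 AB.
So P(type AB) = 1/2 per child.
P(none) = (1/2)^3 = 1/8; P(at least one) = 1 − 1/8 = 7/8.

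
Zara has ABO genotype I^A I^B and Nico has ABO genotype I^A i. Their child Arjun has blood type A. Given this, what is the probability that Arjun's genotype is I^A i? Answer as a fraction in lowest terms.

Cross I^A I^B × I^A i → 1/4 I^A I^A, 1/4 I^A I^B, 1/4 I^A i, 1/4 I^B i.
Type-A genotypes among offspring: I^A I^A (1/4), I^A i (1/4); total 1/2.
P(I^A i | type A) = (1/4) / (1/2) = 1/2.

1/2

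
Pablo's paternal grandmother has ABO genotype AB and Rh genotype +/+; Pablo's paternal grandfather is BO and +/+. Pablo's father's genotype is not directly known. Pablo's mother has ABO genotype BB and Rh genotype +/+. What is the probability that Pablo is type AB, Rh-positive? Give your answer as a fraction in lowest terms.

Pablo's father's ABO genotype from AB × BO: 1/4 AB, 1/4 AO, 1/4 BB, 1/4 BO.
Crossing each possibility with the mother BB and summing P(type AB): 1/4·1/2 + 1/4·1/2 + 1/4·0 + 1/4·0 = 1/4.
Similarly for Rh via the father's Rh distribution: P(Rh+) = 1.
Independent loci: 1/4 × 1 = 1/4.

1/4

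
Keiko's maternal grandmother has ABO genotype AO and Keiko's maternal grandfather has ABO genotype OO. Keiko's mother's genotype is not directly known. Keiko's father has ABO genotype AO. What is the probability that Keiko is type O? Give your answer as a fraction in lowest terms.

3/8

Keiko's mother's ABO genotype from AO × OO: 1/2 AO, 1/2 OO.
Crossing each possibility with the father AO and summing P(type O): 1/2·1/4 + 1/2·1/2 = 3/8.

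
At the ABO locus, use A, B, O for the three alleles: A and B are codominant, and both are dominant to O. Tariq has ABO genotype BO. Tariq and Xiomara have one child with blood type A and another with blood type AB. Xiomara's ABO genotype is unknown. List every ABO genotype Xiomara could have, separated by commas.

AA, AB, AO

For each candidate genotype of Xiomara, check whether crossing it with BO can produce every observed child phenotype.
  AA → possible child types {A, AB} ✓
  AB → possible child types {A, B, AB} ✓
  AO → possible child types {O, A, B, AB} ✓
  BB → possible child types {B} ✗
  BO → possible child types {O, B} ✗
  OO → possible child types {O, B} ✗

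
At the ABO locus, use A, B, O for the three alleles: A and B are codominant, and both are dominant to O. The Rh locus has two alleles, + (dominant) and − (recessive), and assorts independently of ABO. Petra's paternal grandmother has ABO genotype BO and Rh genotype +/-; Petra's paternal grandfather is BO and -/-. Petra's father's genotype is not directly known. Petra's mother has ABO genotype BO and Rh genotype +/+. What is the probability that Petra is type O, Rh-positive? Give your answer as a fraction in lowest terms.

1/4

Petra's father's ABO genotype from BO × BO: 1/4 BB, 1/2 BO, 1/4 OO.
Crossing each possibility with the mother BO and summing P(type O): 1/4·0 + 1/2·1/4 + 1/4·1/2 = 1/4.
Similarly for Rh via the father's Rh distribution: P(Rh+) = 1.
Independent loci: 1/4 × 1 = 1/4.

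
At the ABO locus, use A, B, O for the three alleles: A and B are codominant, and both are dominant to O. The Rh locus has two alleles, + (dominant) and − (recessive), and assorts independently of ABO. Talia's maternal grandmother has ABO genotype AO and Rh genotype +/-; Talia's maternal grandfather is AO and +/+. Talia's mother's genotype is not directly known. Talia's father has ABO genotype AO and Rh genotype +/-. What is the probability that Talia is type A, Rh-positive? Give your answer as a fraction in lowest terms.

Talia's mother's ABO genotype from AO × AO: 1/4 AA, 1/2 AO, 1/4 OO.
Crossing each possibility with the father AO and summing P(type A): 1/4·1 + 1/2·3/4 + 1/4·1/2 = 3/4.
Similarly for Rh via the mother's Rh distribution: P(Rh+) = 7/8.
Independent loci: 3/4 × 7/8 = 21/32.

21/32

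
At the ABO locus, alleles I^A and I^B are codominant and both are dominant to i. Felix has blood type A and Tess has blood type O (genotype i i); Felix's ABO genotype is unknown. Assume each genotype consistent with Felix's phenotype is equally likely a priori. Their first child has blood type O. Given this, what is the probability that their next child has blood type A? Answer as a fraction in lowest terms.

Possible genotypes: Felix ∈ {I^A I^A, I^A i}; Tess ∈ {i i}.
Weight each parental genotype pair by prior × P(type-O child):
  I^A i × i i: posterior weight 1; P(next child type A) = 1/2.
Weighted sum = 1/2.

1/2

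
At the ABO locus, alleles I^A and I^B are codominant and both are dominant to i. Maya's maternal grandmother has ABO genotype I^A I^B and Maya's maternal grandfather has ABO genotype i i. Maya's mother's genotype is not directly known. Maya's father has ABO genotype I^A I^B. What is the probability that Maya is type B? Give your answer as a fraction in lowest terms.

3/8

Maya's mother's ABO genotype from I^A I^B × i i: 1/2 I^A i, 1/2 I^B i.
Crossing each possibility with the father I^A I^B and summing P(type B): 1/2·1/4 + 1/2·1/2 = 3/8.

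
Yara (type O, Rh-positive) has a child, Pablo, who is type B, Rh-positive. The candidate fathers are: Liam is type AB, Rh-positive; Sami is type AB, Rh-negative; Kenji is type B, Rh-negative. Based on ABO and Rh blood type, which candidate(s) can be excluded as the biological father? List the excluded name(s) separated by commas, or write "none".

A candidate is excluded only if no genotype consistent with his phenotype could produce a type B, Rh-positive child with a type O, Rh-positive mother.
Every candidate has at least one consistent genotype combination, so none can be excluded.

none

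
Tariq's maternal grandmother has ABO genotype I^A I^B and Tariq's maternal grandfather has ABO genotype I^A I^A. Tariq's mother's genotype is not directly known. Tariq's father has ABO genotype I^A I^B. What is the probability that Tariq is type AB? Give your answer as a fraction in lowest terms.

1/2

Tariq's mother's ABO genotype from I^A I^B × I^A I^A: 1/2 I^A I^A, 1/2 I^A I^B.
Crossing each possibility with the father I^A I^B and summing P(type AB): 1/2·1/2 + 1/2·1/2 = 1/2.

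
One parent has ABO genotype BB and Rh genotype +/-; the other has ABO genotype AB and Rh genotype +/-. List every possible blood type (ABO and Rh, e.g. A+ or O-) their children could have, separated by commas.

B+, B-, AB+, AB-

Gametes from BB × AB give offspring ABO genotypes AB, BB, i.e. phenotypes B, AB.
Rh cross +/- × +/- → phenotypes Rh+, Rh-.
Combining independently: B+, B-, AB+, AB-.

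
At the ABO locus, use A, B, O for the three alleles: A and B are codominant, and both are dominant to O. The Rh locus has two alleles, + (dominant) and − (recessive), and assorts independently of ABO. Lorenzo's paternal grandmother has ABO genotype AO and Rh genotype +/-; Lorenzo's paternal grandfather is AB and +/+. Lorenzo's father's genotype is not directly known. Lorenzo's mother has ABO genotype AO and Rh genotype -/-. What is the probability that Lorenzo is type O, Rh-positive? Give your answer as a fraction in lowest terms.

Lorenzo's father's ABO genotype from AO × AB: 1/4 AA, 1/4 AB, 1/4 AO, 1/4 BO.
Crossing each possibility with the mother AO and summing P(type O): 1/4·0 + 1/4·0 + 1/4·1/4 + 1/4·1/4 = 1/8.
Similarly for Rh via the father's Rh distribution: P(Rh+) = 3/4.
Independent loci: 1/8 × 3/4 = 3/32.

3/32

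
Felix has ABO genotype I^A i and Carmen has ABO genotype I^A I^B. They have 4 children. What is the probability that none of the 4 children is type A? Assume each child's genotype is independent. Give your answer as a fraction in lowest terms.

ABO cross I^A i × I^A I^B → 1/2 A, 1/4 B, 1/4 AB.
So P(type A) = 1/2 per child.
P(not type A) = 1/2 for one child; (1/2)^4 = 1/16.

1/16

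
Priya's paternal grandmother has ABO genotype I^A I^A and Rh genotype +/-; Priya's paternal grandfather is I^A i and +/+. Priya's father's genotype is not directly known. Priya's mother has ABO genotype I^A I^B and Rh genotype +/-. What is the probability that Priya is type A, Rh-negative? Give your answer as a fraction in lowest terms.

Priya's father's ABO genotype from I^A I^A × I^A i: 1/2 I^A I^A, 1/2 I^A i.
Crossing each possibility with the mother I^A I^B and summing P(type A): 1/2·1/2 + 1/2·1/2 = 1/2.
Similarly for Rh via the father's Rh distribution: P(Rh-) = 1/8.
Independent loci: 1/2 × 1/8 = 1/16.

1/16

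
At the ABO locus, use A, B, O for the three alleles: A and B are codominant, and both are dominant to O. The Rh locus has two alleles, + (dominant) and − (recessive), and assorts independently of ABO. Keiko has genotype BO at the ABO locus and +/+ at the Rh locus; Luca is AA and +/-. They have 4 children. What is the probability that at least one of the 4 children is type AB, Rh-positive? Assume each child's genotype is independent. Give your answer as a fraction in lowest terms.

ABO cross BO × AA → 1/2 A, 1/2 AB.
Rh cross +/+ × +/- → 1 Rh+; so P(type AB, Rh-positive) = 1/2 × 1 = 1/2 per child.
P(none) = (1/2)^4 = 1/16; P(at least one) = 1 − 1/16 = 15/16.

15/16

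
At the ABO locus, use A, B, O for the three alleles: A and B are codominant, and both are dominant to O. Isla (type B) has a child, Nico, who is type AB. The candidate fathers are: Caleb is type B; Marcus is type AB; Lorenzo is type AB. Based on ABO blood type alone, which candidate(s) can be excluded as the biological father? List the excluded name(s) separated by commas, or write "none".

Caleb

A candidate is excluded only if no genotype consistent with his phenotype could produce a type AB child with a type B mother.
Caleb (type B): no genotype consistent with that phenotype can produce a type-AB child with a type-B mother.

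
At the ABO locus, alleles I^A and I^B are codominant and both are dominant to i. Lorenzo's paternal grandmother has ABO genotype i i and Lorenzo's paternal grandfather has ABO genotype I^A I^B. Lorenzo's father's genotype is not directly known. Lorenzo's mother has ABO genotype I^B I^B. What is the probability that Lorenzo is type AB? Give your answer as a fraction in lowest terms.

Lorenzo's father's ABO genotype from i i × I^A I^B: 1/2 I^A i, 1/2 I^B i.
Crossing each possibility with the mother I^B I^B and summing P(type AB): 1/2·1/2 + 1/2·0 = 1/4.

1/4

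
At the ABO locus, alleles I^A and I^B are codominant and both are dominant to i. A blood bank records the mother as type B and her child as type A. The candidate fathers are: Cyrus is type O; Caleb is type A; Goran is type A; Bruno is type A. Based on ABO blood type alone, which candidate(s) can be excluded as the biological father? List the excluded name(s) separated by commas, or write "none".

Cyrus

A candidate is excluded only if no genotype consistent with his phenotype could produce a type A child with a type B mother.
Cyrus (type O): no genotype consistent with that phenotype can produce a type-A child with a type-B mother.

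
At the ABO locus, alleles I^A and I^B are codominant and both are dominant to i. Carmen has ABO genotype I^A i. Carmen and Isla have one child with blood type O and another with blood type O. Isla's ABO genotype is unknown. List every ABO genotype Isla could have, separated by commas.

I^A i, I^B i, i i

For each candidate genotype of Isla, check whether crossing it with I^A i can produce every observed child phenotype.
  I^A I^A → possible child types {A} ✗
  I^A I^B → possible child types {A, B, AB} ✗
  I^A i → possible child types {O, A} ✓
  I^B I^B → possible child types {B, AB} ✗
  I^B i → possible child types {O, A, B, AB} ✓
  i i → possible child types {O, A} ✓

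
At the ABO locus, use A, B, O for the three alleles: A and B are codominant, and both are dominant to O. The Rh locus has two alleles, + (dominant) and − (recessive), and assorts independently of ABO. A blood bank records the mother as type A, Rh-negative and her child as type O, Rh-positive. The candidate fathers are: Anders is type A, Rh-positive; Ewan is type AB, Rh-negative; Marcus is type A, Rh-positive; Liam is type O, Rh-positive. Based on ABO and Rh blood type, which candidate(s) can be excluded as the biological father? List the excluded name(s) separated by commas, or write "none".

A candidate is excluded only if no genotype consistent with his phenotype could produce a type O, Rh-positive child with a type A, Rh-negative mother.
Ewan (type AB, Rh-): no genotype consistent with that phenotype can produce a type-O Rh+ child with a type-A mother.

Ewan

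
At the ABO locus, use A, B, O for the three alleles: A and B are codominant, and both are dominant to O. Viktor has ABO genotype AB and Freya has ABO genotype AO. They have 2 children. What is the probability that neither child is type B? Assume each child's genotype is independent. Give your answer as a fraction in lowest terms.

ABO cross AB × AO → 1/2 A, 1/4 B, 1/4 AB.
So P(type B) = 1/4 per child.
P(not type B) = 3/4 for one child; (3/4)^2 = 9/16.

9/16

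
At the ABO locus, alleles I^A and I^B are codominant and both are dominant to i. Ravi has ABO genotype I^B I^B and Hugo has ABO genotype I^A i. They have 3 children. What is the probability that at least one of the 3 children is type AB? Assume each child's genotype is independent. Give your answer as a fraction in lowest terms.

7/8

ABO cross I^B I^B × I^A i → 1/2 B, 1/2 AB.
So P(type AB) = 1/2 per child.
P(none) = (1/2)^3 = 1/8; P(at least one) = 1 − 1/8 = 7/8.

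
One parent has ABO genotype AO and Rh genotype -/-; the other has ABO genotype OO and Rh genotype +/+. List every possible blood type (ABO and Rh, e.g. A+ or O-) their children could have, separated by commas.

Gametes from AO × OO give offspring ABO genotypes AO, OO, i.e. phenotypes O, A.
Rh cross -/- × +/+ → phenotypes Rh+.
Combining independently: O+, A+.

O+, A+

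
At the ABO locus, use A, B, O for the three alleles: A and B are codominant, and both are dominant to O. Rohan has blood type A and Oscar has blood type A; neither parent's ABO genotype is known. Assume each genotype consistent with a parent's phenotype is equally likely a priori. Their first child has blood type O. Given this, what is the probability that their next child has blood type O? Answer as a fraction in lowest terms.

Possible genotypes: Rohan ∈ {AA, AO}; Oscar ∈ {AA, AO}.
Weight each parental genotype pair by prior × P(type-O child):
  AO × AO: posterior weight 1; P(next child type O) = 1/4.
Weighted sum = 1/4.

1/4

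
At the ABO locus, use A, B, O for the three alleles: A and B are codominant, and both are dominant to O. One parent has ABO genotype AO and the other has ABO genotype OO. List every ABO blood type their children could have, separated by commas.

Gametes from AO × OO give offspring ABO genotypes AO, OO, i.e. phenotypes O, A.

O, A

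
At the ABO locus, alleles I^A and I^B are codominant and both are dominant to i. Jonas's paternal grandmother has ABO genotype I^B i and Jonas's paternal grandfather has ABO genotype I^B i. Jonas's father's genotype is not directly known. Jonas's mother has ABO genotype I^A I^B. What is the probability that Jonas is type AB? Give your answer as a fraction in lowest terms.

1/4

Jonas's father's ABO genotype from I^B i × I^B i: 1/4 I^B I^B, 1/2 I^B i, 1/4 i i.
Crossing each possibility with the mother I^A I^B and summing P(type AB): 1/4·1/2 + 1/2·1/4 + 1/4·0 = 1/4.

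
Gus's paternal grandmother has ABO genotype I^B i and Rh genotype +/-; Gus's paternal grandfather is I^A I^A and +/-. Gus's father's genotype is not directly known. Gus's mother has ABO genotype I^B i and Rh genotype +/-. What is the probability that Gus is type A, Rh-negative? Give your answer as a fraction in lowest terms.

1/16

Gus's father's ABO genotype from I^B i × I^A I^A: 1/2 I^A I^B, 1/2 I^A i.
Crossing each possibility with the mother I^B i and summing P(type A): 1/2·1/4 + 1/2·1/4 = 1/4.
Similarly for Rh via the father's Rh distribution: P(Rh-) = 1/4.
Independent loci: 1/4 × 1/4 = 1/16.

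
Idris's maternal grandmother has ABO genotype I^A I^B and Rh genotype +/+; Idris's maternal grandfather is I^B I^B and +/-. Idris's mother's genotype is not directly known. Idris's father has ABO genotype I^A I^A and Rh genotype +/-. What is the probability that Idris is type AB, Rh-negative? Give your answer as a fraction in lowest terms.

Idris's mother's ABO genotype from I^A I^B × I^B I^B: 1/2 I^A I^B, 1/2 I^B I^B.
Crossing each possibility with the father I^A I^A and summing P(type AB): 1/2·1/2 + 1/2·1 = 3/4.
Similarly for Rh via the mother's Rh distribution: P(Rh-) = 1/8.
Independent loci: 3/4 × 1/8 = 3/32.

3/32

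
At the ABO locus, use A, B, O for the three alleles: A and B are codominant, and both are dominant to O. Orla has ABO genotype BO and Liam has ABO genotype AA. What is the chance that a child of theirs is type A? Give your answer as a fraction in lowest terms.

ABO cross BO × AA → offspring phenotypes: 1/2 A, 1/2 AB.
So P(type A) = 1/2.

1/2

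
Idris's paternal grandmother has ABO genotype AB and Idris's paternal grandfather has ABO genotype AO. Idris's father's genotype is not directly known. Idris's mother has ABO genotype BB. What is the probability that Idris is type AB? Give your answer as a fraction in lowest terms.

1/2

Idris's father's ABO genotype from AB × AO: 1/4 AA, 1/4 AB, 1/4 AO, 1/4 BO.
Crossing each possibility with the mother BB and summing P(type AB): 1/4·1 + 1/4·1/2 + 1/4·1/2 + 1/4·0 = 1/2.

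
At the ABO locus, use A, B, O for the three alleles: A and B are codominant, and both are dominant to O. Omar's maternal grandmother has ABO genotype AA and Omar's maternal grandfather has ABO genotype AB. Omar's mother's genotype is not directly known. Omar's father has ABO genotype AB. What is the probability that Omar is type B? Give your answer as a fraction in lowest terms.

Omar's mother's ABO genotype from AA × AB: 1/2 AA, 1/2 AB.
Crossing each possibility with the father AB and summing P(type B): 1/2·0 + 1/2·1/4 = 1/8.

1/8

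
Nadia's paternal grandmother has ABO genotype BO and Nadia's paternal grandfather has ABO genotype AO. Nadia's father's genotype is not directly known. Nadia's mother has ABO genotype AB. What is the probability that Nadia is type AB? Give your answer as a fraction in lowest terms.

1/4

Nadia's father's ABO genotype from BO × AO: 1/4 AB, 1/4 AO, 1/4 BO, 1/4 OO.
Crossing each possibility with the mother AB and summing P(type AB): 1/4·1/2 + 1/4·1/4 + 1/4·1/4 + 1/4·0 = 1/4.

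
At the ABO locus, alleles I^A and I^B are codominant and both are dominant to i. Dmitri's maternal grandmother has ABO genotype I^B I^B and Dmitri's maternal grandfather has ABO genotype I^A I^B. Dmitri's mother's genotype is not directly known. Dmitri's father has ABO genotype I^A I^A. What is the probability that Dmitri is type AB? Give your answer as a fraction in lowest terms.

3/4

Dmitri's mother's ABO genotype from I^B I^B × I^A I^B: 1/2 I^A I^B, 1/2 I^B I^B.
Crossing each possibility with the father I^A I^A and summing P(type AB): 1/2·1/2 + 1/2·1 = 3/4.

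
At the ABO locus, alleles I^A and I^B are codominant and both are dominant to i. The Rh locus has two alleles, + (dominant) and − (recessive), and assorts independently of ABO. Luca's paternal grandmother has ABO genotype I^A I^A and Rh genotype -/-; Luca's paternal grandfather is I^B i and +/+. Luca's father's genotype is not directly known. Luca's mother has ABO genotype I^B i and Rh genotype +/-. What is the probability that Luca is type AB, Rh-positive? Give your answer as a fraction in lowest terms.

Luca's father's ABO genotype from I^A I^A × I^B i: 1/2 I^A I^B, 1/2 I^A i.
Crossing each possibility with the mother I^B i and summing P(type AB): 1/2·1/4 + 1/2·1/4 = 1/4.
Similarly for Rh via the father's Rh distribution: P(Rh+) = 3/4.
Independent loci: 1/4 × 3/4 = 3/16.

3/16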